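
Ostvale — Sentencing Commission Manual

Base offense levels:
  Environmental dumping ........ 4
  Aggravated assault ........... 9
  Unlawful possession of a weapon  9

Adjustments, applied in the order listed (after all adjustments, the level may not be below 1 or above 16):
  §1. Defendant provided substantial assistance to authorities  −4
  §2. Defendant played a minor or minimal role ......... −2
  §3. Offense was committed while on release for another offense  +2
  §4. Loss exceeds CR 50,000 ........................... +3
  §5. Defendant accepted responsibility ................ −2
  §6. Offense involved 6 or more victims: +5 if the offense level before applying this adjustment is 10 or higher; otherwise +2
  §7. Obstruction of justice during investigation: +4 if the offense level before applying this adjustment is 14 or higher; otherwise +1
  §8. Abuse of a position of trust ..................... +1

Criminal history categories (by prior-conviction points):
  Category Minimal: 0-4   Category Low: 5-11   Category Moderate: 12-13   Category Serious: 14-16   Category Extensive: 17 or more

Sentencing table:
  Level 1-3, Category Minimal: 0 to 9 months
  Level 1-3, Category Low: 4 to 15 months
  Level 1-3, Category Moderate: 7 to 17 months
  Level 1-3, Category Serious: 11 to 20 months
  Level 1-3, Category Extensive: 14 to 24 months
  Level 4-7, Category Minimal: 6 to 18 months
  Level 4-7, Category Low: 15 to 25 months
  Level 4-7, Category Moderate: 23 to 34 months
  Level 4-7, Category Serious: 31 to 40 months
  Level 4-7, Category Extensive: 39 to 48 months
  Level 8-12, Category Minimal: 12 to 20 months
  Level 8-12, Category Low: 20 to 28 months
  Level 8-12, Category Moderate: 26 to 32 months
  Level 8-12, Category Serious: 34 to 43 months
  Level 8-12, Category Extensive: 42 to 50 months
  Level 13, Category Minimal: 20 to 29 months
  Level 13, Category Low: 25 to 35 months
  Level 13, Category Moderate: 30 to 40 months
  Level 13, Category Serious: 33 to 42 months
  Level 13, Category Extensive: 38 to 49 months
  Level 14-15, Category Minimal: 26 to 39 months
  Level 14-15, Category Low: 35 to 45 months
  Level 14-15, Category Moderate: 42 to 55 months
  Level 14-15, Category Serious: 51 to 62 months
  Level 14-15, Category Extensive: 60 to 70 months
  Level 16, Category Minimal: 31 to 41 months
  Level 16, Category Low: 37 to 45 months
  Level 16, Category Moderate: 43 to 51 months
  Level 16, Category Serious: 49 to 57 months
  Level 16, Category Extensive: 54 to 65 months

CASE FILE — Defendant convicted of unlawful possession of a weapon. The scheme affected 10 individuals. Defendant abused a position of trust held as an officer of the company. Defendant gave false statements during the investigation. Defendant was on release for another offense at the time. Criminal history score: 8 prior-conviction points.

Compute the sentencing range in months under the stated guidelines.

Base offense level for unlawful possession of a weapon: 9.
§3 applies: 9 + 2 = 11.
§6 applies (level before this adjustment is 11 ≥ 10, so +5): 11 + 5 = 16.
§7 applies (level before this adjustment is 16 ≥ 14, so +4): 16 + 4 = 20.
§8 applies: 20 + 1 = 21.
Level 21 exceeds the maximum of 16; capped at 16.
Final offense level: 16.
Criminal history: 8 prior points → Category Low (5-11).
Level 16 falls in the 16 band.
Grid: Level 16 × Category Low = 37-45 months.

37-45 months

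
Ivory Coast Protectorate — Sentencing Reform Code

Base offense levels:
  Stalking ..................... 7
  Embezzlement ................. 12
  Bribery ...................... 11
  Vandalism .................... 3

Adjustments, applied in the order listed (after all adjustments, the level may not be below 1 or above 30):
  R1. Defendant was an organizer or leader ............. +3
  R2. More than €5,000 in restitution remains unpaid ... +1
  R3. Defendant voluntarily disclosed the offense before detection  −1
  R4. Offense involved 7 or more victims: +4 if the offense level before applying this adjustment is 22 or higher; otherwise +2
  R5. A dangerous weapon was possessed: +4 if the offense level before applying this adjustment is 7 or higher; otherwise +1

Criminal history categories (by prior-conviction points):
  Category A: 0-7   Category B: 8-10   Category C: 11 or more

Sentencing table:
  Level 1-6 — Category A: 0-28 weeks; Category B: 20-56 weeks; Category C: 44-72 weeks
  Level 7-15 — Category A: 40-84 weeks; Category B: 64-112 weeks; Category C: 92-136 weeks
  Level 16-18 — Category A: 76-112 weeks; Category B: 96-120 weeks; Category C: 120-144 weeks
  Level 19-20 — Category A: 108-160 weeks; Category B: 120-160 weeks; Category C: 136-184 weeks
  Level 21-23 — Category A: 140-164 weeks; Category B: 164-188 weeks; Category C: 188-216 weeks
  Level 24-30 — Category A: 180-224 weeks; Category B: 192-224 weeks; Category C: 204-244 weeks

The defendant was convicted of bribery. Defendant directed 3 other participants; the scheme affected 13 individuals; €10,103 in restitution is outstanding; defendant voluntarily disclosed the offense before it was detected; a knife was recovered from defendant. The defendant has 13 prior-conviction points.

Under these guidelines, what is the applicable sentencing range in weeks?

Base offense level for bribery: 11.
R1 applies: 11 + 3 = 14.
R2 applies: 14 + 1 = 15.
R3 applies: 15 − 1 = 14.
R4 applies (level before this adjustment is 14 < 22, so +2): 14 + 2 = 16.
R5 applies (level before this adjustment is 16 ≥ 7, so +4): 16 + 4 = 20.
Final offense level: 20.
Criminal history: 13 prior points → Category C (11+).
Level 20 falls in the 19-20 band.
Grid: Level 19-20 × Category C = 136-184 weeks.

136-184 weeks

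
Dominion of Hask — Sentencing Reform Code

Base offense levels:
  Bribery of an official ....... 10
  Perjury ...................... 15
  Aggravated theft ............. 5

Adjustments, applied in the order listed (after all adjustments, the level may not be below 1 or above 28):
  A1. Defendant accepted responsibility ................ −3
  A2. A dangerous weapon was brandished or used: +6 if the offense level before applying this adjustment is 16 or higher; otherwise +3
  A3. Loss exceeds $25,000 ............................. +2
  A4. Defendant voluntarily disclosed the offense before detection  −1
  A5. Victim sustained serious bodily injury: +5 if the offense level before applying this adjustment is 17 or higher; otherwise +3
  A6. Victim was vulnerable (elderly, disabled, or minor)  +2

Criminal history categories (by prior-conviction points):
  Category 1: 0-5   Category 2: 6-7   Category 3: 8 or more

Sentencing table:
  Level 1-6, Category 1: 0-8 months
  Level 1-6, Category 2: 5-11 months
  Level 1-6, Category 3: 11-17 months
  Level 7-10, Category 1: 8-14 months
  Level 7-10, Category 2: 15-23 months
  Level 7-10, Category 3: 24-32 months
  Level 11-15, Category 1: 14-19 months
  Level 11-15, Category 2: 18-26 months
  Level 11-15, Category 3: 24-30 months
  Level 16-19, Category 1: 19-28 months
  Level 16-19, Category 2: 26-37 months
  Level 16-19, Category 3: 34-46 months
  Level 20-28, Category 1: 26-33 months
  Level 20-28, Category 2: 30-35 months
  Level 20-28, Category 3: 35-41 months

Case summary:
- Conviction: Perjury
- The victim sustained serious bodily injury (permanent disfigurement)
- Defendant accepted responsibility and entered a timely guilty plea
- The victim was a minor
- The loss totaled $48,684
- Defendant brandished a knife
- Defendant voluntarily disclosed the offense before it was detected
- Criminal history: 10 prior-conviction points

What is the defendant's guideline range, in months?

Base offense level for perjury: 15.
A1 applies: 15 − 3 = 12.
A2 applies (level before this adjustment is 12 < 16, so +3): 12 + 3 = 15.
A3 applies: 15 + 2 = 17.
A4 applies: 17 − 1 = 16.
A5 applies (level before this adjustment is 16 < 17, so +3): 16 + 3 = 19.
A6 applies: 19 + 2 = 21.
Final offense level: 21.
Criminal history: 10 prior points → Category 3 (8+).
Level 21 falls in the 20-28 band.
Grid: Level 20-28 × Category 3 = 35-41 months.

35-41 months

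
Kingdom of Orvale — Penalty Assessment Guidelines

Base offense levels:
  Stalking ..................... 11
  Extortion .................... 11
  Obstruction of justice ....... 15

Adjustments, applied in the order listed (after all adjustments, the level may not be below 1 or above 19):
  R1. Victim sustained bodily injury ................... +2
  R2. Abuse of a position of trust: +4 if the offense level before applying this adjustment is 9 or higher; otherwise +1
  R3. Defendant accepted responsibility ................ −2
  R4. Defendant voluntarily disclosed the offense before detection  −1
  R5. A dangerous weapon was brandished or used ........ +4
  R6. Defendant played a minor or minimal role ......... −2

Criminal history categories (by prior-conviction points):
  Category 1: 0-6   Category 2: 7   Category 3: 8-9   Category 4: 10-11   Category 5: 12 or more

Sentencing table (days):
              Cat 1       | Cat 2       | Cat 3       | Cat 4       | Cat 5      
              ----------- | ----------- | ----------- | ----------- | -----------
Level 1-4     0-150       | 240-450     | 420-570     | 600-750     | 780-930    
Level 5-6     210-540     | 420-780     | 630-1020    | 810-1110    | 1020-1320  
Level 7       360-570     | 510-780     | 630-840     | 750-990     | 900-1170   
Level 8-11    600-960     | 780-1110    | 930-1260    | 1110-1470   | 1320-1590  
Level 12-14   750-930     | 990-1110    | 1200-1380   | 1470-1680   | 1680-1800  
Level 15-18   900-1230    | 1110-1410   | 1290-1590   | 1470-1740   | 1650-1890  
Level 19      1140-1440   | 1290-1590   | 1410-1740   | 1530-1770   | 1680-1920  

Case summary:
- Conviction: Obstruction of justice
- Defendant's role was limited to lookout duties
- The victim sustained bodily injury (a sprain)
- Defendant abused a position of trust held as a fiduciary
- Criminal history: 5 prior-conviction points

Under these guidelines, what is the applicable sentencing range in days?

1140-1440 days

Base offense level for obstruction of justice: 15.
R1 applies: 15 + 2 = 17.
R2 applies (level before this adjustment is 17 ≥ 9, so +4): 17 + 4 = 21.
R3 does not apply.
R6 applies: 21 − 2 = 19.
Final offense level: 19.
Criminal history: 5 prior points → Category 1 (0-6).
Level 19 falls in the 19 band.
Grid: Level 19 × Category 1 = 1140-1440 days.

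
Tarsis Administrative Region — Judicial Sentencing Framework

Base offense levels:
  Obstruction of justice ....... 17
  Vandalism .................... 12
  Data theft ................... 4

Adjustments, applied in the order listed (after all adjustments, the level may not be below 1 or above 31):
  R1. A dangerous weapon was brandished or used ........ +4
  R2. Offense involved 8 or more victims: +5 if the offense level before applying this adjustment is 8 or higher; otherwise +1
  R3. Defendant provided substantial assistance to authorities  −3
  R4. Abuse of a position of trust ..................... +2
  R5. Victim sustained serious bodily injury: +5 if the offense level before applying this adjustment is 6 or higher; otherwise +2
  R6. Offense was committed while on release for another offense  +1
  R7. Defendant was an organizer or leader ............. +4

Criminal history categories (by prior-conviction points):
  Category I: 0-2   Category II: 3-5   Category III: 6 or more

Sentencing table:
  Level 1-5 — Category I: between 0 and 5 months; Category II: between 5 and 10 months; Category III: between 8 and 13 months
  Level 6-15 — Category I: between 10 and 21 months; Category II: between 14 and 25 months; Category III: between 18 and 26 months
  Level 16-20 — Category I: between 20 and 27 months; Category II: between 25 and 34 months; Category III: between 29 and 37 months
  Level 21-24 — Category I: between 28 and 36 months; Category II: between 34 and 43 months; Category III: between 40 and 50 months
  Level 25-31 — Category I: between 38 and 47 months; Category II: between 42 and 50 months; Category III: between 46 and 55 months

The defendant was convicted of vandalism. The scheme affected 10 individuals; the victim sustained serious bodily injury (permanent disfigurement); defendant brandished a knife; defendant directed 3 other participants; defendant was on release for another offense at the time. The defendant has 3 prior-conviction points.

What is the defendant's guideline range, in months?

42-50 months

Base offense level for vandalism: 12.
R1 applies: 12 + 4 = 16.
R2 applies (level before this adjustment is 16 ≥ 8, so +5): 16 + 5 = 21.
R5 applies (level before this adjustment is 21 ≥ 6, so +5): 21 + 5 = 26.
R6 applies: 26 + 1 = 27.
R7 applies: 27 + 4 = 31.
Final offense level: 31.
Criminal history: 3 prior points → Category II (3-5).
Level 31 falls in the 25-31 band.
Grid: Level 25-31 × Category II = 42-50 months.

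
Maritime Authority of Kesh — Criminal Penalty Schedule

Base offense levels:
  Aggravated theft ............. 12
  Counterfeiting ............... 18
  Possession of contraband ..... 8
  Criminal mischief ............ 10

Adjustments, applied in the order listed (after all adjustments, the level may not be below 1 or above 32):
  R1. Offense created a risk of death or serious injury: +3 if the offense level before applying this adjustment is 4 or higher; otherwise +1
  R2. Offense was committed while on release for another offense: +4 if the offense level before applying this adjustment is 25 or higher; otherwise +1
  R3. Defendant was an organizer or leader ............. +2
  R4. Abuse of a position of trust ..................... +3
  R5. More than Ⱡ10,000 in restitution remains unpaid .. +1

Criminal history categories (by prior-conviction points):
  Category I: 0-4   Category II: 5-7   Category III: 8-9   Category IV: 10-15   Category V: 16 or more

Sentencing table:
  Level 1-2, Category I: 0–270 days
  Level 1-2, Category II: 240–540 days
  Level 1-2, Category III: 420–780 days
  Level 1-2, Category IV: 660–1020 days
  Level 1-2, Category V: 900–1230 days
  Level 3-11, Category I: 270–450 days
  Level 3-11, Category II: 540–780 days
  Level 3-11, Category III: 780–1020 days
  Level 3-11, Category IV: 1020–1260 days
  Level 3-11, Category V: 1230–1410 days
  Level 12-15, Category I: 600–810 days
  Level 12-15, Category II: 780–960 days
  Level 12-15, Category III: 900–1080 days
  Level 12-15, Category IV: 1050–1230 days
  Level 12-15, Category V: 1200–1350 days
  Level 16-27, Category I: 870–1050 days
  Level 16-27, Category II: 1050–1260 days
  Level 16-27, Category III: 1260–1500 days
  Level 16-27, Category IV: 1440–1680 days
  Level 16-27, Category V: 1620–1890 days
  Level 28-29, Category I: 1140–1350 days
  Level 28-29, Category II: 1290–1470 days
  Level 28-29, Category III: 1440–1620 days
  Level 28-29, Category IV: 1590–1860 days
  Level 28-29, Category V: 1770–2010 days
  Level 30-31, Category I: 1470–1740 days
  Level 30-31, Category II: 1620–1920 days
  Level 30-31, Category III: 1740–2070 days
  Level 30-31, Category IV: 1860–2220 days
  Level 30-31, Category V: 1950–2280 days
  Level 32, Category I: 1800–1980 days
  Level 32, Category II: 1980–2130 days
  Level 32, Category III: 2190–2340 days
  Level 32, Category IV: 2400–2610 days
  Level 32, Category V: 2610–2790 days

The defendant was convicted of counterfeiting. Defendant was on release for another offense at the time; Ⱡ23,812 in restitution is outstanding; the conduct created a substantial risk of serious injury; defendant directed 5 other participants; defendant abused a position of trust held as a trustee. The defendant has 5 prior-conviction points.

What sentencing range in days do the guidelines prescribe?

1290-1470 days

Base offense level for counterfeiting: 18.
R1 applies (level before this adjustment is 18 ≥ 4, so +3): 18 + 3 = 21.
R2 applies (level before this adjustment is 21 < 25, so +1): 21 + 1 = 22.
R3 applies: 22 + 2 = 24.
R4 applies: 24 + 3 = 27.
R5 applies: 27 + 1 = 28.
Final offense level: 28.
Criminal history: 5 prior points → Category II (5-7).
Level 28 falls in the 28-29 band.
Grid: Level 28-29 × Category II = 1290-1470 days.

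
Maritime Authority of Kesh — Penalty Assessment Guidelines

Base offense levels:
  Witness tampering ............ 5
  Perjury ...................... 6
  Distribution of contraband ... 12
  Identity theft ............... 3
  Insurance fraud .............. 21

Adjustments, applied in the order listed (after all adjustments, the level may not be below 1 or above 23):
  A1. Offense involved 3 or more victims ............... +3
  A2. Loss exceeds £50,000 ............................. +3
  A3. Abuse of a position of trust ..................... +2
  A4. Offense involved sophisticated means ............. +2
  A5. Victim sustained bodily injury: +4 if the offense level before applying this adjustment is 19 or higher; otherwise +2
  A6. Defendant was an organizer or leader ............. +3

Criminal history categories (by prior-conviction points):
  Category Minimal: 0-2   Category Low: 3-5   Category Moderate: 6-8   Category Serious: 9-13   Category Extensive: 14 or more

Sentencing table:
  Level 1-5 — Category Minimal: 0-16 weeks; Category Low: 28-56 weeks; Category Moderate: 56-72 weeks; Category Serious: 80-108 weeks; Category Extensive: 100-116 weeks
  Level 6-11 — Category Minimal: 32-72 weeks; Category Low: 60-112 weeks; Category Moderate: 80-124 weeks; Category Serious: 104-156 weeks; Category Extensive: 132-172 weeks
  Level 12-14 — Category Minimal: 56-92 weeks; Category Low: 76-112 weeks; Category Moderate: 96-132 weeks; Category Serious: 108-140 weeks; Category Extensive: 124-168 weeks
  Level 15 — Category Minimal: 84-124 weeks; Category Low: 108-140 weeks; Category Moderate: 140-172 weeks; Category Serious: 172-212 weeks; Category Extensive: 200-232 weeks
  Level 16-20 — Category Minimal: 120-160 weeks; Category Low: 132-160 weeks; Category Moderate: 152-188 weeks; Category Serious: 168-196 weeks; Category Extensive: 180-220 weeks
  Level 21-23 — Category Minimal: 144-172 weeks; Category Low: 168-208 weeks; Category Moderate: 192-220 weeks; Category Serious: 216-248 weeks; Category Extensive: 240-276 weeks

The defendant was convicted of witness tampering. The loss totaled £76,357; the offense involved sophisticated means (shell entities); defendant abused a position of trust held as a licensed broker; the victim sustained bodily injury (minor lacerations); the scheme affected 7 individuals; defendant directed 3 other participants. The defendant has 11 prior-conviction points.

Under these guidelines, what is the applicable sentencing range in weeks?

Base offense level for witness tampering: 5.
A1 applies: 5 + 3 = 8.
A2 applies: 8 + 3 = 11.
A3 applies: 11 + 2 = 13.
A4 applies: 13 + 2 = 15.
A5 applies (level before this adjustment is 15 < 19, so +2): 15 + 2 = 17.
A6 applies: 17 + 3 = 20.
Final offense level: 20.
Criminal history: 11 prior points → Category Serious (9-13).
Level 20 falls in the 16-20 band.
Grid: Level 16-20 × Category Serious = 168-196 weeks.

168-196 weeks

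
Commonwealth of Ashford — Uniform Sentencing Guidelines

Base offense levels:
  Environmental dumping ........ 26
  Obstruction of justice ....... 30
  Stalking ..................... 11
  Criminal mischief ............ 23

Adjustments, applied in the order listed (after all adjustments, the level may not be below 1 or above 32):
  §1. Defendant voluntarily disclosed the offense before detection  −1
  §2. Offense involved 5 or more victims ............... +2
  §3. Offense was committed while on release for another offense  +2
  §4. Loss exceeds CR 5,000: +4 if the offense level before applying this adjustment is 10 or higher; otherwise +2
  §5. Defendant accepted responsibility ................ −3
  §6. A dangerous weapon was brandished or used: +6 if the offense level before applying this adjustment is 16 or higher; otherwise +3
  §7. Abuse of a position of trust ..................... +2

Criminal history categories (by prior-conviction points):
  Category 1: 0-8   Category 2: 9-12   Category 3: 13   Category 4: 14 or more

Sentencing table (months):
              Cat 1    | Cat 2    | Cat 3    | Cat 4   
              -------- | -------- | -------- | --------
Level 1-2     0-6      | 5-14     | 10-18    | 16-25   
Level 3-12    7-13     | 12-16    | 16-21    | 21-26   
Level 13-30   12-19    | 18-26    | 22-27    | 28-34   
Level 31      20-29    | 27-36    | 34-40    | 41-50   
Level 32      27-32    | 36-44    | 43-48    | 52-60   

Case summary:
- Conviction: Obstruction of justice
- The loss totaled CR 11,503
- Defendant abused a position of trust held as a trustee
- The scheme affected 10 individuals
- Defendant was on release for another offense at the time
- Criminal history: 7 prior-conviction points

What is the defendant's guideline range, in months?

Base offense level for obstruction of justice: 30.
§1 does not apply.
§2 applies: 30 + 2 = 32.
§3 applies: 32 + 2 = 34.
§4 applies (level before this adjustment is 34 ≥ 10, so +4): 34 + 4 = 38.
§5 does not apply.
§7 applies: 38 + 2 = 40.
Level 40 exceeds the maximum of 32; capped at 32.
Final offense level: 32.
Criminal history: 7 prior points → Category 1 (0-8).
Level 32 falls in the 32 band.
Grid: Level 32 × Category 1 = 27-32 months.

27-32 months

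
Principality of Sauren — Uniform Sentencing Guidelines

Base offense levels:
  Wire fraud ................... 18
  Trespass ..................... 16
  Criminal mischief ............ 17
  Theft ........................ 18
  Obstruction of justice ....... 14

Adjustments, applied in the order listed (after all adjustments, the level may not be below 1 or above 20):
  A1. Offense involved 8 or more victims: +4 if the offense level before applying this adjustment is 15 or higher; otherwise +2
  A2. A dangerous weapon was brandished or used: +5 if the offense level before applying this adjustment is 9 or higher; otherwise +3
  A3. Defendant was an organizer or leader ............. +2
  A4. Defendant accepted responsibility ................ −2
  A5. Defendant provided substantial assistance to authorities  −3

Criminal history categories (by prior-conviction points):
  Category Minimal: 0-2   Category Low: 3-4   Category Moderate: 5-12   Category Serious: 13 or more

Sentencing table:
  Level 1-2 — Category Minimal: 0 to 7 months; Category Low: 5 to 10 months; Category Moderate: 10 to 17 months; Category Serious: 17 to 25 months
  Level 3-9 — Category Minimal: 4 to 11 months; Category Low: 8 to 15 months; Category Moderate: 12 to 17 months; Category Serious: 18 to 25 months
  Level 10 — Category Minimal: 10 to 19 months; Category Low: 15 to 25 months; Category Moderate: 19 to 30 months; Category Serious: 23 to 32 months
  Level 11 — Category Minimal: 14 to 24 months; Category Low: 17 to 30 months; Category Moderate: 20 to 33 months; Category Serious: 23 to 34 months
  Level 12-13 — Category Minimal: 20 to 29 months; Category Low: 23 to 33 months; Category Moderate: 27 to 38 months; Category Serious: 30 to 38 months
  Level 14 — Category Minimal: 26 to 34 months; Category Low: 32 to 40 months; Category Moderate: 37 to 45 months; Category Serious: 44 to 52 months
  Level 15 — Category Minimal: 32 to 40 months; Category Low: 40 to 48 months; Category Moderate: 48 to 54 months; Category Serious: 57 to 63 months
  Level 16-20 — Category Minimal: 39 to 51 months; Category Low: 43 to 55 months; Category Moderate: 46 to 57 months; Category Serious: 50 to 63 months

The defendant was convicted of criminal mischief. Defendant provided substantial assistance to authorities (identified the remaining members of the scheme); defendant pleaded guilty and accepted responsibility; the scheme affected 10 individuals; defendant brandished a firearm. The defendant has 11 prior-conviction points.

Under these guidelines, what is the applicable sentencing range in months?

Base offense level for criminal mischief: 17.
A1 applies (level before this adjustment is 17 ≥ 15, so +4): 17 + 4 = 21.
A2 applies (level before this adjustment is 21 ≥ 9, so +5): 21 + 5 = 26.
A4 applies: 26 − 2 = 24.
A5 applies: 24 − 3 = 21.
Level 21 exceeds the maximum of 20; capped at 20.
Final offense level: 20.
Criminal history: 11 prior points → Category Moderate (5-12).
Level 20 falls in the 16-20 band.
Grid: Level 16-20 × Category Moderate = 46-57 months.

46-57 months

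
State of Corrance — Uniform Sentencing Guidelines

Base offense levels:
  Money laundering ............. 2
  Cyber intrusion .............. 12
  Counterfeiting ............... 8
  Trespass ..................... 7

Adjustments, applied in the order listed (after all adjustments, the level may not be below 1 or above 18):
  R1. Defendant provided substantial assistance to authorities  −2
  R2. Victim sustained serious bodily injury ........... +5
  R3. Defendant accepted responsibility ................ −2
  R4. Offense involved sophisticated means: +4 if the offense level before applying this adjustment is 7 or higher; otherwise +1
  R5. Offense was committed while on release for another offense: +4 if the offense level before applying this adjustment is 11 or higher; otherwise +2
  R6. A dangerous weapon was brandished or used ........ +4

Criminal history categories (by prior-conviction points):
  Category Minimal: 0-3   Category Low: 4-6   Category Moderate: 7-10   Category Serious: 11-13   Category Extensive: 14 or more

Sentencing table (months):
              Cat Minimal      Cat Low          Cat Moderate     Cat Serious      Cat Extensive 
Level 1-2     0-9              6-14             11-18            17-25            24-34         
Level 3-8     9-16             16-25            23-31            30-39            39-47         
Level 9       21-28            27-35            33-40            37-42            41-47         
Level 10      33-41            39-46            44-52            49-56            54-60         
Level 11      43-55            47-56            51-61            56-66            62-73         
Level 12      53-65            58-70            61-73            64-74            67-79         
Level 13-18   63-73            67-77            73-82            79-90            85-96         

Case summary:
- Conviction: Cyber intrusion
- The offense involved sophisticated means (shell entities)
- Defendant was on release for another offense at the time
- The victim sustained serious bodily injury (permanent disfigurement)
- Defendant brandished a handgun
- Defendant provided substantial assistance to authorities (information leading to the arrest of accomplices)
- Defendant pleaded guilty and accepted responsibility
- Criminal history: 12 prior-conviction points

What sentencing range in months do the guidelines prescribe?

Base offense level for cyber intrusion: 12.
R1 applies: 12 − 2 = 10.
R2 applies: 10 + 5 = 15.
R3 applies: 15 − 2 = 13.
R4 applies (level before this adjustment is 13 ≥ 7, so +4): 13 + 4 = 17.
R5 applies (level before this adjustment is 17 ≥ 11, so +4): 17 + 4 = 21.
R6 applies: 21 + 4 = 25.
Level 25 exceeds the maximum of 18; capped at 18.
Final offense level: 18.
Criminal history: 12 prior points → Category Serious (11-13).
Level 18 falls in the 13-18 band.
Grid: Level 13-18 × Category Serious = 79-90 months.

79-90 months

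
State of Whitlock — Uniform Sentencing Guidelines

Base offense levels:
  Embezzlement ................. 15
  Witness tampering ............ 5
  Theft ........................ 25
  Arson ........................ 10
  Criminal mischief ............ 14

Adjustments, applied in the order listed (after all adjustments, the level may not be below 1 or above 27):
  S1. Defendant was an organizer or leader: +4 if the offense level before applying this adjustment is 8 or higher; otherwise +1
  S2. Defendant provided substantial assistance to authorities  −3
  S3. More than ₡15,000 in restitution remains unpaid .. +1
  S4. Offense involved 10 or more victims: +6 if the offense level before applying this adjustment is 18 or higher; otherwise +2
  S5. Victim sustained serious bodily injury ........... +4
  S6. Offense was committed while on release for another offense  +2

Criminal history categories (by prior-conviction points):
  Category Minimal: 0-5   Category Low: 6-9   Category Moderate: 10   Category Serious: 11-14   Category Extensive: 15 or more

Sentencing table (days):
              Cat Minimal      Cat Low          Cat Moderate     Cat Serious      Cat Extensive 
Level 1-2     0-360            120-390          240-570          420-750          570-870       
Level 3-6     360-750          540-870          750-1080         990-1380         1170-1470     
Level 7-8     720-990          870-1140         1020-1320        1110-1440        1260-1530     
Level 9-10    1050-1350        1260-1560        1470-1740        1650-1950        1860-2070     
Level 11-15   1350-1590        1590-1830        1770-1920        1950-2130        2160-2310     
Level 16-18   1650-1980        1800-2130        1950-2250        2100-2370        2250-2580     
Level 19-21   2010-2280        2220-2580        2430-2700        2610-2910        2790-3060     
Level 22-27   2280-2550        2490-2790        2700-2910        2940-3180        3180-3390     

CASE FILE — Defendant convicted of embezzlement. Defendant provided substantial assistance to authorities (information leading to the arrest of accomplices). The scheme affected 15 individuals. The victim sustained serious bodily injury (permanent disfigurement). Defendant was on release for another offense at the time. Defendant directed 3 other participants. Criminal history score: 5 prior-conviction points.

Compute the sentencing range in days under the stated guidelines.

Base offense level for embezzlement: 15.
S1 applies (level before this adjustment is 15 ≥ 8, so +4): 15 + 4 = 19.
S2 applies: 19 − 3 = 16.
S4 applies (level before this adjustment is 16 < 18, so +2): 16 + 2 = 18.
S5 applies: 18 + 4 = 22.
S6 applies: 22 + 2 = 24.
Final offense level: 24.
Criminal history: 5 prior points → Category Minimal (0-5).
Level 24 falls in the 22-27 band.
Grid: Level 22-27 × Category Minimal = 2280-2550 days.

2280-2550 days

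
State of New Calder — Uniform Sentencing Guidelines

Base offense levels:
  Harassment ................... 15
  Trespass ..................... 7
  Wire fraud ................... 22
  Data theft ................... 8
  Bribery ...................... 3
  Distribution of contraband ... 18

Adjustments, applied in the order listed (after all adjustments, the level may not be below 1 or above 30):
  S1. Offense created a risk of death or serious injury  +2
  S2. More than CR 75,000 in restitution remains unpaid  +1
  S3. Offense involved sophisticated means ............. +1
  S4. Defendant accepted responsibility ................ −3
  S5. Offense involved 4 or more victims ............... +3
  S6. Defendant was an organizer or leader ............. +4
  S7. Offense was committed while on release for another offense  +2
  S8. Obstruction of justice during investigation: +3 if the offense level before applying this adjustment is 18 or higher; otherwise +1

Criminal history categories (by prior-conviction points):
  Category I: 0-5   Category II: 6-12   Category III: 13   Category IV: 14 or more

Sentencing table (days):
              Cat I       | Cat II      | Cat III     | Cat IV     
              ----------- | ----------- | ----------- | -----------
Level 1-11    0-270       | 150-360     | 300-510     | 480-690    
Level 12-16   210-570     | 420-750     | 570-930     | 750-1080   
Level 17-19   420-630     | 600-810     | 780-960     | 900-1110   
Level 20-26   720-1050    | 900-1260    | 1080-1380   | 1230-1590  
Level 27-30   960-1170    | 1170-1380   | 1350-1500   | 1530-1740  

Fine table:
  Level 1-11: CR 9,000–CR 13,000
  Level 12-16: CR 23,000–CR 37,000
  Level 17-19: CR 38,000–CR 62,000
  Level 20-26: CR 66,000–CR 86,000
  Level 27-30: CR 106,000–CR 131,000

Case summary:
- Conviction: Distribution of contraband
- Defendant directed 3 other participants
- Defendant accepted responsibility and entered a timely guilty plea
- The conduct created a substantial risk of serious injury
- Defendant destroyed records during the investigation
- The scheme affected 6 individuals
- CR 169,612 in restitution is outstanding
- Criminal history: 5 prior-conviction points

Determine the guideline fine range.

CR 106,000–CR 131,000

Base offense level for distribution of contraband: 18.
S1 applies: 18 + 2 = 20.
S2 applies: 20 + 1 = 21.
S3 does not apply.
S4 applies: 21 − 3 = 18.
S5 applies: 18 + 3 = 21.
S6 applies: 21 + 4 = 25.
S8 applies (level before this adjustment is 25 ≥ 18, so +3): 25 + 3 = 28.
Final offense level: 28.
Level 28 falls in the 27-30 band.
Fine table: Level 27-30 → CR 106,000–CR 131,000.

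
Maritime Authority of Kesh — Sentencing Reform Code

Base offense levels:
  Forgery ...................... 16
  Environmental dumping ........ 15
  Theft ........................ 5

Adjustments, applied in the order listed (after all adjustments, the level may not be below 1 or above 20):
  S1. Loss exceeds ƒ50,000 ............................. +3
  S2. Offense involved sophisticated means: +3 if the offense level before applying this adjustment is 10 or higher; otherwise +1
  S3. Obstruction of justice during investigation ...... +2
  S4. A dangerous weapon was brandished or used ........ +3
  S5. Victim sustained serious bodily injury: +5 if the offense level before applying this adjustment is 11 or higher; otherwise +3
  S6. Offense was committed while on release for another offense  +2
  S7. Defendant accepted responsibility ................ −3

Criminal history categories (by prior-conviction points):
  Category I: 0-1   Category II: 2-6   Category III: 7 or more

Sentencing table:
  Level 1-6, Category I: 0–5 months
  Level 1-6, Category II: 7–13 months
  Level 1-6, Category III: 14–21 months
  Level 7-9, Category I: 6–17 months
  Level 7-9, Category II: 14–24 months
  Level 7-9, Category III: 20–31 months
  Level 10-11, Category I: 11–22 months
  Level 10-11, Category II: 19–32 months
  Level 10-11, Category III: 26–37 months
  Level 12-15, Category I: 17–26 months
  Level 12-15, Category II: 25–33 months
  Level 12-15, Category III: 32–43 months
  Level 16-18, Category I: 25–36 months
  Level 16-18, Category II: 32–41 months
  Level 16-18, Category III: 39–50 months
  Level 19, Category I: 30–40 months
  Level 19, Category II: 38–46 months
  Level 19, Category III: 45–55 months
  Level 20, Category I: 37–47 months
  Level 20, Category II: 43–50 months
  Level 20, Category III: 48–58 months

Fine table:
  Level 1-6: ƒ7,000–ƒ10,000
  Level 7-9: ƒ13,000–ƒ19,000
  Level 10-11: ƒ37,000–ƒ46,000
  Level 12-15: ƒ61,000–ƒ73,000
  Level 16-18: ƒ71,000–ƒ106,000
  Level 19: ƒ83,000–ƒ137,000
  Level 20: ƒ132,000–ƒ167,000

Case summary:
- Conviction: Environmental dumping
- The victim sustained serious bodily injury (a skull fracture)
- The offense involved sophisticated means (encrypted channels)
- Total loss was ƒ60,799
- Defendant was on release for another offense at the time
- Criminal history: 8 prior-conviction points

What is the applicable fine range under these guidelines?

Base offense level for environmental dumping: 15.
S1 applies: 15 + 3 = 18.
S2 applies (level before this adjustment is 18 ≥ 10, so +3): 18 + 3 = 21.
S4 does not apply.
S5 applies (level before this adjustment is 21 ≥ 11, so +5): 21 + 5 = 26.
S6 applies: 26 + 2 = 28.
S7 does not apply.
Level 28 exceeds the maximum of 20; capped at 20.
Final offense level: 20.
Level 20 falls in the 20 band.
Fine table: Level 20 → ƒ132,000–ƒ167,000.

ƒ132,000–ƒ167,000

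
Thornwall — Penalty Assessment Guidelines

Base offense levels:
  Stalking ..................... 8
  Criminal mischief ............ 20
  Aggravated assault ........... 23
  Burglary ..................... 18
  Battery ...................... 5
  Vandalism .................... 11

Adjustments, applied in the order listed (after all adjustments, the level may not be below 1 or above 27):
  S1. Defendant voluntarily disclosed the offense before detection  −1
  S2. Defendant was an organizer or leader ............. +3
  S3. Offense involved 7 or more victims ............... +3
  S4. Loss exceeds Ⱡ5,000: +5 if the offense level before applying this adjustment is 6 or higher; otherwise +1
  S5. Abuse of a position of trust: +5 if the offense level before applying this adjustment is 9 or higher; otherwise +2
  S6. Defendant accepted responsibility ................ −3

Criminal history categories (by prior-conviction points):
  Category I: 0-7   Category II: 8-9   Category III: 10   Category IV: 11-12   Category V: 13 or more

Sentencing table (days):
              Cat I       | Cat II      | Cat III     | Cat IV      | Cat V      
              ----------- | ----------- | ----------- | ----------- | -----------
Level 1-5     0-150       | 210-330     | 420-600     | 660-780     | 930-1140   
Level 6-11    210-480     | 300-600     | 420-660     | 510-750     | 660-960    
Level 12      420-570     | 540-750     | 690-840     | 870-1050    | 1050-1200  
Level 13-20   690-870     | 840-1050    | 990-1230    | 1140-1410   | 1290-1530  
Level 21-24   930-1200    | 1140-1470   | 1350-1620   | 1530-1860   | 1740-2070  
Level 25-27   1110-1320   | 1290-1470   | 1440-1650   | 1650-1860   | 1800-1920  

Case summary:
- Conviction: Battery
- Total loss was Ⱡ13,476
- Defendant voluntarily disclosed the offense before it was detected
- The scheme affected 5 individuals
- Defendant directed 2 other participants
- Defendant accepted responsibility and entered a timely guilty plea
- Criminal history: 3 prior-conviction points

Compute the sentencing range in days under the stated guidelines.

Base offense level for battery: 5.
S1 applies: 5 − 1 = 4.
S2 applies: 4 + 3 = 7.
S3 does not apply.
S4 applies (level before this adjustment is 7 ≥ 6, so +5): 7 + 5 = 12.
S6 applies: 12 − 3 = 9.
Final offense level: 9.
Criminal history: 3 prior points → Category I (0-7).
Level 9 falls in the 6-11 band.
Grid: Level 6-11 × Category I = 210-480 days.

210-480 days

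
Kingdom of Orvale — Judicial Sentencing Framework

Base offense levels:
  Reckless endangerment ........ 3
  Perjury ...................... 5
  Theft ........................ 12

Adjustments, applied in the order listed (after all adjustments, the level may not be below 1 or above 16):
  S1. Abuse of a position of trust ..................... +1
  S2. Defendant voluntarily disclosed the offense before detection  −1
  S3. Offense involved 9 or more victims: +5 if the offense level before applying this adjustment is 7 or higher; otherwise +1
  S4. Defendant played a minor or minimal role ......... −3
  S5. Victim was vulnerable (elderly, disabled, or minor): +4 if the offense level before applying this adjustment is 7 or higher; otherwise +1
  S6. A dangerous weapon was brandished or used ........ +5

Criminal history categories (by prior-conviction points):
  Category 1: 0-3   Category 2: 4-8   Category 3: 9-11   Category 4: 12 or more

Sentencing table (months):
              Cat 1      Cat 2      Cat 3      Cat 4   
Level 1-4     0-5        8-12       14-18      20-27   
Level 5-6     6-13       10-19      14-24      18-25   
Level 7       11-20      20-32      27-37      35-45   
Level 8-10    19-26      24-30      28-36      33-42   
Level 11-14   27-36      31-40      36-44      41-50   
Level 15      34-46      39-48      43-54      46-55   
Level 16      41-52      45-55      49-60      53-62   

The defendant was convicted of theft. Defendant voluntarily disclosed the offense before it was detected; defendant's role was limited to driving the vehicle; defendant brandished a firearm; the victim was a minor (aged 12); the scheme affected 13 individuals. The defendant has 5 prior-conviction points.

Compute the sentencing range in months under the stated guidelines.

45-55 months

Base offense level for theft: 12.
S2 applies: 12 − 1 = 11.
S3 applies (level before this adjustment is 11 ≥ 7, so +5): 11 + 5 = 16.
S4 applies: 16 − 3 = 13.
S5 applies (level before this adjustment is 13 ≥ 7, so +4): 13 + 4 = 17.
S6 applies: 17 + 5 = 22.
Level 22 exceeds the maximum of 16; capped at 16.
Final offense level: 16.
Criminal history: 5 prior points → Category 2 (4-8).
Level 16 falls in the 16 band.
Grid: Level 16 × Category 2 = 45-55 months.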